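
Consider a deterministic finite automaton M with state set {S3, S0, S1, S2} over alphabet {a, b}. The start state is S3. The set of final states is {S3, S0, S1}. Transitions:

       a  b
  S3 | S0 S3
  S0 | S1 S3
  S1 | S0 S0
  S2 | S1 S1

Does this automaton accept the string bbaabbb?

S3 → S3 → S3 → S0 → S1 → S0 → S3 → S3
End state S3 is accepting.

Yes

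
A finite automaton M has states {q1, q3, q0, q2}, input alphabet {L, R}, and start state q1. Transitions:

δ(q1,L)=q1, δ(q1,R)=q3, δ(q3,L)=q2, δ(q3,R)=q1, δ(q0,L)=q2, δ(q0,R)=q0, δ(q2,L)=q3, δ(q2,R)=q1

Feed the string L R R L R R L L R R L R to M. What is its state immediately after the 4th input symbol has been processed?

q1

q1 → q1 → q3 → q1 → q1
After 4 symbols: q1.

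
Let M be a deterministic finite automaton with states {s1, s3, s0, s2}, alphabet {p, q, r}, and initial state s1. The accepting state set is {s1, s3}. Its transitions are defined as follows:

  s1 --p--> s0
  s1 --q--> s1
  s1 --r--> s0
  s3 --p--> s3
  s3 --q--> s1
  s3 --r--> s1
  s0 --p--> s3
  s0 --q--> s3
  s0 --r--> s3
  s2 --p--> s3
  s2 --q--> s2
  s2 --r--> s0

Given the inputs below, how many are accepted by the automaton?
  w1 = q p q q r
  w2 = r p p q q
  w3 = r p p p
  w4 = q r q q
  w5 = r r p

4

w1:
  start at s1
  read 'q': s1 → s1
  read 'p': s1 → s0
  read 'q': s0 → s3
  read 'q': s3 → s1
  read 'r': s1 → s0
  end s0, rejected
w2:
  start at s1
  read 'r': s1 → s0
  read 'p': s0 → s3
  read 'p': s3 → s3
  read 'q': s3 → s1
  read 'q': s1 → s1
  end s1, accepted
w3:
  start at s1
  read 'r': s1 → s0
  read 'p': s0 → s3
  read 'p': s3 → s3
  read 'p': s3 → s3
  end s3, accepted
w4:
  start at s1
  read 'q': s1 → s1
  read 'r': s1 → s0
  read 'q': s0 → s3
  read 'q': s3 → s1
  end s1, accepted
w5:
  start at s1
  read 'r': s1 → s0
  read 'r': s0 → s3
  read 'p': s3 → s3
  end s3, accepted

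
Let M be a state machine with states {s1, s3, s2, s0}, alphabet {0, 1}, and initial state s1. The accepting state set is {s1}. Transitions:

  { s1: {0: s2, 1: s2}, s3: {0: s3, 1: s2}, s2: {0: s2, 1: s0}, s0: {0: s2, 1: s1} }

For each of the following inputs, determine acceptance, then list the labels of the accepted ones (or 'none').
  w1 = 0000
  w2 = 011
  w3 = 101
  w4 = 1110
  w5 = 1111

w2

w1: s1 → s2 → s2 → s2 → s2  → end s2, rejected
w2: s1 → s2 → s0 → s1  → end s1, accepted
w3: s1 → s2 → s2 → s0  → end s0, rejected
w4: s1 → s2 → s0 → s1 → s2  → end s2, rejected
w5: s1 → s2 → s0 → s1 → s2  → end s2, rejected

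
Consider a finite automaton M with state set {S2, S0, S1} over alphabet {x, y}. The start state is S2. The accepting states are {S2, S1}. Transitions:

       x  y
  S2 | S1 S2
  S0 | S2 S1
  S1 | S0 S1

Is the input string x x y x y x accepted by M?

S2 → S1 → S0 → S1 → S0 → S1 → S0
End state S0 is not accepting.

No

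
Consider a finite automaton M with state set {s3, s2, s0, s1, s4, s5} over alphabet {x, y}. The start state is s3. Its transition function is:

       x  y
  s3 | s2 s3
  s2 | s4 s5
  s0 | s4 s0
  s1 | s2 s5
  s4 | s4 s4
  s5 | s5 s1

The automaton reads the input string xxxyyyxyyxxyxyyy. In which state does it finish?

s3 → s2 → s4 → s4 → s4 → s4 → s4 → s4 → s4 → s4 → s4 → s4 → s4 → s4 → s4 → s4 → s4

s4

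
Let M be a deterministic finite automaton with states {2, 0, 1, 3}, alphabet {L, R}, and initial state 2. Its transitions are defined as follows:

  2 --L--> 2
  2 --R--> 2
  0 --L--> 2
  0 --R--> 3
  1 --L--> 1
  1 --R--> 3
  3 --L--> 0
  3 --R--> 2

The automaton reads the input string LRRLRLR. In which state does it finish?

2

2 → 2 → 2 → 2 → 2 → 2 → 2 → 2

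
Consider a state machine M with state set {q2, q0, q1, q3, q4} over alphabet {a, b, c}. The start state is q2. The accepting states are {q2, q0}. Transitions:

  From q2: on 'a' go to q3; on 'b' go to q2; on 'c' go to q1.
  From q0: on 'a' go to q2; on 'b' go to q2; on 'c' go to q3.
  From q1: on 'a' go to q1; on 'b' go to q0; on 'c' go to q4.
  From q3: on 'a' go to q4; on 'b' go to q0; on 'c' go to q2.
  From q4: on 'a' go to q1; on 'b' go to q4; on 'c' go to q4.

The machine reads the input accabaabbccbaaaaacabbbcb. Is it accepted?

Yes

Trace: q2 -a-> q3 -c-> q2 -c-> q1 -a-> q1 -b-> q0 -a-> q2 -a-> q3 -b-> q0 -b-> q2 -c-> q1 -c-> q4 -b-> q4 -a-> q1 -a-> q1 -a-> q1 -a-> q1 -a-> q1 -c-> q4 -a-> q1 -b-> q0 -b-> q2 -b-> q2 -c-> q1 -b-> q0
End state q0 is accepting.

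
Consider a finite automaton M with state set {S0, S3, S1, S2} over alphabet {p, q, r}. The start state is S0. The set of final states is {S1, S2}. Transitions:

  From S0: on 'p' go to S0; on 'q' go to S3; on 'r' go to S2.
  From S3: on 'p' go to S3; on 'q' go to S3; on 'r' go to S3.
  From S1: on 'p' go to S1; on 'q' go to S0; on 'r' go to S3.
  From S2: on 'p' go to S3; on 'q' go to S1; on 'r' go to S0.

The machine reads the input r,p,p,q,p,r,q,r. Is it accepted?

S0 → S2 → S3 → S3 → S3 → S3 → S3 → S3 → S3
End state S3 is not accepting.

No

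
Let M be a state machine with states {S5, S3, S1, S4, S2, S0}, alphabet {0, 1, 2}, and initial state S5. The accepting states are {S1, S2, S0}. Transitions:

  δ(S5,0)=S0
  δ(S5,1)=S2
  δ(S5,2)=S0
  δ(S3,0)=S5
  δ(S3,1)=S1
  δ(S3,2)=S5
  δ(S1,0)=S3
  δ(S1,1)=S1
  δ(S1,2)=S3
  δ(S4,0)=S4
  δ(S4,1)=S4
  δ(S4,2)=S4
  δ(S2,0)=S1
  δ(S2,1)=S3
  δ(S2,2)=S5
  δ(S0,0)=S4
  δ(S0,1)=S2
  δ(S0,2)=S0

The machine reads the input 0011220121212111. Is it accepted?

No

Trace: S5 -0-> S0 -0-> S4 -1-> S4 -1-> S4 -2-> S4 -2-> S4 -0-> S4 -1-> S4 -2-> S4 -1-> S4 -2-> S4 -1-> S4 -2-> S4 -1-> S4 -1-> S4 -1-> S4
End state S4 is not accepting.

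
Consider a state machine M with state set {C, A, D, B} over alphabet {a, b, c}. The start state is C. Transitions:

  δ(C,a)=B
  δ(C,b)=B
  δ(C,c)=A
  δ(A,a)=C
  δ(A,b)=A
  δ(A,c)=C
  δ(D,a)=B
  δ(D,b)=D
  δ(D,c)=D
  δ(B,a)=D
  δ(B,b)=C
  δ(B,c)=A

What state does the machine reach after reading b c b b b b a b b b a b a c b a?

C → B → A → A → A → A → A → C → B → C → B → D → D → B → A → A → C

C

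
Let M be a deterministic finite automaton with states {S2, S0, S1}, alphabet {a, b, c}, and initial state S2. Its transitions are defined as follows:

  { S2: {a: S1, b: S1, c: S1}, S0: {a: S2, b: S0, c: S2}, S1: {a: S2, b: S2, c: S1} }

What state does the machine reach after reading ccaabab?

S2

start at S2
read 'c': S2 → S1
read 'c': S1 → S1
read 'a': S1 → S2
read 'a': S2 → S1
read 'b': S1 → S2
read 'a': S2 → S1
read 'b': S1 → S2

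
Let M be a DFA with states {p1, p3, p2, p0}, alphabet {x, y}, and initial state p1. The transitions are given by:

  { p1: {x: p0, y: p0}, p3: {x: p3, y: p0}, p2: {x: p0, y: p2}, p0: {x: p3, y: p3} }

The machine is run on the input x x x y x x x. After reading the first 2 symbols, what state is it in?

p3

Trace: p1 -x-> p0 -x-> p3
After 2 symbols: p3.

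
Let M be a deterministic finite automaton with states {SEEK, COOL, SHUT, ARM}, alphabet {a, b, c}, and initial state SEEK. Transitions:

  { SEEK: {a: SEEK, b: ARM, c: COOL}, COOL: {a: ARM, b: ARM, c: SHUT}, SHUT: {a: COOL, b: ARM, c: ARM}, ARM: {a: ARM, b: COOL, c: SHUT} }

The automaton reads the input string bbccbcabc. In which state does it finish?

SHUT

Trace: SEEK -b-> ARM -b-> COOL -c-> SHUT -c-> ARM -b-> COOL -c-> SHUT -a-> COOL -b-> ARM -c-> SHUT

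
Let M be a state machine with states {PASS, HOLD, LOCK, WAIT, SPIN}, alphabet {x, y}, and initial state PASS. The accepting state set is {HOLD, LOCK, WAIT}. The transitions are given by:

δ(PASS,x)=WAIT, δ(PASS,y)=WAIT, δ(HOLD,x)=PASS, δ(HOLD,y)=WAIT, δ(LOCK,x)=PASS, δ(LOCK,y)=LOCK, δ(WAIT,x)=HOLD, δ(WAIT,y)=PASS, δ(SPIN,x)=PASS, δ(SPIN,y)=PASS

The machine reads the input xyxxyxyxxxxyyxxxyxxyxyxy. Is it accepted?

Yes

start at PASS
read 'x': PASS → WAIT
read 'y': WAIT → PASS
read 'x': PASS → WAIT
read 'x': WAIT → HOLD
read 'y': HOLD → WAIT
read 'x': WAIT → HOLD
read 'y': HOLD → WAIT
read 'x': WAIT → HOLD
read 'x': HOLD → PASS
read 'x': PASS → WAIT
read 'x': WAIT → HOLD
read 'y': HOLD → WAIT
read 'y': WAIT → PASS
read 'x': PASS → WAIT
read 'x': WAIT → HOLD
read 'x': HOLD → PASS
read 'y': PASS → WAIT
read 'x': WAIT → HOLD
read 'x': HOLD → PASS
read 'y': PASS → WAIT
read 'x': WAIT → HOLD
read 'y': HOLD → WAIT
read 'x': WAIT → HOLD
read 'y': HOLD → WAIT
End state WAIT is accepting.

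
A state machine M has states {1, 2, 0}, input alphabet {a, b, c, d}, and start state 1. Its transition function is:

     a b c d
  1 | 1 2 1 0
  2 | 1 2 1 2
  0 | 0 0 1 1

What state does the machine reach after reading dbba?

1 → 0 → 0 → 0 → 0

0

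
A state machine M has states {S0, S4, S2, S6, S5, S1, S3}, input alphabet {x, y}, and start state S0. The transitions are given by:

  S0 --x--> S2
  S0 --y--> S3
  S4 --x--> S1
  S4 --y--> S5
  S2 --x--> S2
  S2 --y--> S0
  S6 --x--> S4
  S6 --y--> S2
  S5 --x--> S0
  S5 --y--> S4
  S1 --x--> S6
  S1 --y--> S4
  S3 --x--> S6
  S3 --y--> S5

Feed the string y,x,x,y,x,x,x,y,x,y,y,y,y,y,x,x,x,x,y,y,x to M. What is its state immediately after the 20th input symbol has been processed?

S3

S0 → S3 → S6 → S4 → S5 → S0 → S2 → S2 → S0 → S2 → S0 → S3 → S5 → S4 → S5 → S0 → S2 → S2 → S2 → S0 → S3
After 20 symbols: S3.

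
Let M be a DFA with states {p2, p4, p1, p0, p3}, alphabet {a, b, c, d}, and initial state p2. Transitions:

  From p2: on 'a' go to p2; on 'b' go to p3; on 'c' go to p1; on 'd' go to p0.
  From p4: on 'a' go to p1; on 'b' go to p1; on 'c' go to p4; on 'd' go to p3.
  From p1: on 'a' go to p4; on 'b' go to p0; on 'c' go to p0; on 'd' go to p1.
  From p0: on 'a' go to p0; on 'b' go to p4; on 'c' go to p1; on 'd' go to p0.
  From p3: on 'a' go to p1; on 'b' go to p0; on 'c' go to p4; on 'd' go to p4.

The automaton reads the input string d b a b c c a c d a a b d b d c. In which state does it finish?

p2 → p0 → p4 → p1 → p0 → p1 → p0 → p0 → p1 → p1 → p4 → p1 → p0 → p0 → p4 → p3 → p4

p4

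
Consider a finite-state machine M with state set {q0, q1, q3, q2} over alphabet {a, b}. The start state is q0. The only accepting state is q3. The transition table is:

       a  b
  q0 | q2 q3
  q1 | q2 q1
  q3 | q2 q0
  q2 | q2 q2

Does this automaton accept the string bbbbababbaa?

start at q0
read 'b': q0 → q3
read 'b': q3 → q0
read 'b': q0 → q3
read 'b': q3 → q0
read 'a': q0 → q2
read 'b': q2 → q2
read 'a': q2 → q2
read 'b': q2 → q2
read 'b': q2 → q2
read 'a': q2 → q2
read 'a': q2 → q2
End state q2 is not accepting.

No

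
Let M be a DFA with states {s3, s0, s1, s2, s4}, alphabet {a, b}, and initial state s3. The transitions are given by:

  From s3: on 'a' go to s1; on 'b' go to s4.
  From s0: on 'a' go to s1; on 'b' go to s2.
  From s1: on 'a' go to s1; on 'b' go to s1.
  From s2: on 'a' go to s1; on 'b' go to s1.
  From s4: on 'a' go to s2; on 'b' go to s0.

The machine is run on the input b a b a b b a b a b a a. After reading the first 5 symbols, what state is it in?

start at s3
read 'b': s3 → s4
read 'a': s4 → s2
read 'b': s2 → s1
read 'a': s1 → s1
read 'b': s1 → s1
After 5 symbols: s1.

s1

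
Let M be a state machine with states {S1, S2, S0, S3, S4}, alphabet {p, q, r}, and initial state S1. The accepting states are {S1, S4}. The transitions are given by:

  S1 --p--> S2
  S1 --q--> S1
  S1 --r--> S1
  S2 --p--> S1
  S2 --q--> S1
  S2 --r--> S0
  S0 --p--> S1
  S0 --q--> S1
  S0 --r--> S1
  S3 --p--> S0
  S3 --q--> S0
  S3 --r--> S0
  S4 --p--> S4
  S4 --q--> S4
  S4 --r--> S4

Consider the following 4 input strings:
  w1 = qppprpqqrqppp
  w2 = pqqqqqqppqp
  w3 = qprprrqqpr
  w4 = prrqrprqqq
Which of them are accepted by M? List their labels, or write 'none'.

w1: S1 → S1 → S2 → S1 → S2 → S0 → S1 → S1 → S1 → S1 → S1 → S2 → S1 → S2  → end S2, rejected
w2: S1 → S2 → S1 → S1 → S1 → S1 → S1 → S1 → S2 → S1 → S1 → S2  → end S2, rejected
w3: S1 → S1 → S2 → S0 → S1 → S1 → S1 → S1 → S1 → S2 → S0  → end S0, rejected
w4: S1 → S2 → S0 → S1 → S1 → S1 → S2 → S0 → S1 → S1 → S1  → end S1, accepted

w4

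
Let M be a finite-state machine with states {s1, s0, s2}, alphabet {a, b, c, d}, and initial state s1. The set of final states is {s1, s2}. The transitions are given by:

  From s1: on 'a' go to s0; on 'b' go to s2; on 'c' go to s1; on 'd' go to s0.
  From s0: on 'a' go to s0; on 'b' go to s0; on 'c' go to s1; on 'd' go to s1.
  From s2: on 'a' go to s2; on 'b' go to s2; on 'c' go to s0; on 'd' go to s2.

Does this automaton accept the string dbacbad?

Yes

Trace: s1 -d-> s0 -b-> s0 -a-> s0 -c-> s1 -b-> s2 -a-> s2 -d-> s2
End state s2 is accepting.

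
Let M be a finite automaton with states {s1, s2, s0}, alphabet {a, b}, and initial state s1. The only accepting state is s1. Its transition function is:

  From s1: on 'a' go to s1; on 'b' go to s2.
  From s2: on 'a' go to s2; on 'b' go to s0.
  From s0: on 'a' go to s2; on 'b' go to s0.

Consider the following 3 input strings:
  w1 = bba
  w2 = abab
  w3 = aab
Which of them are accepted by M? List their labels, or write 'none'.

w1:
  start at s1
  read 'b': s1 → s2
  read 'b': s2 → s0
  read 'a': s0 → s2
  end s2, rejected
w2:
  start at s1
  read 'a': s1 → s1
  read 'b': s1 → s2
  read 'a': s2 → s2
  read 'b': s2 → s0
  end s0, rejected
w3:
  start at s1
  read 'a': s1 → s1
  read 'a': s1 → s1
  read 'b': s1 → s2
  end s2, rejected

none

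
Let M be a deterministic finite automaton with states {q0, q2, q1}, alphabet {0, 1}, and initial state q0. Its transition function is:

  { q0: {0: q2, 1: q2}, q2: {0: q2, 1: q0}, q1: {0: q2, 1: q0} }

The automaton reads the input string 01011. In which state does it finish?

Trace: q0 -0-> q2 -1-> q0 -0-> q2 -1-> q0 -1-> q2

q2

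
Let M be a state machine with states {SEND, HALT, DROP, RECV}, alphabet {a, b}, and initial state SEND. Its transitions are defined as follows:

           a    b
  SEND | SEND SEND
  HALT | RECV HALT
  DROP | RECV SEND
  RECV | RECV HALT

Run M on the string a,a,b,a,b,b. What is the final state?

SEND

Trace: SEND -a-> SEND -a-> SEND -b-> SEND -a-> SEND -b-> SEND -b-> SEND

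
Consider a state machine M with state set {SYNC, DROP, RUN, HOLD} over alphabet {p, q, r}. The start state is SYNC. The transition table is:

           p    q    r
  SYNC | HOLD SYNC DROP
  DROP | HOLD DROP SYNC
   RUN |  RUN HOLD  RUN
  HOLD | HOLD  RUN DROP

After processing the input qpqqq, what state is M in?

RUN

SYNC → SYNC → HOLD → RUN → HOLD → RUN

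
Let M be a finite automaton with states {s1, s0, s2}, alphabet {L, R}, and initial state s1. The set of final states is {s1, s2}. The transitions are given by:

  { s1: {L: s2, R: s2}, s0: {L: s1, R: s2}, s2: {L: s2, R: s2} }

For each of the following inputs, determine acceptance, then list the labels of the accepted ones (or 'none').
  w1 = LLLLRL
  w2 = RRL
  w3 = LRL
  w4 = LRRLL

w1:
  start at s1
  read 'L': s1 → s2
  read 'L': s2 → s2
  read 'L': s2 → s2
  read 'L': s2 → s2
  read 'R': s2 → s2
  read 'L': s2 → s2
  end s2, accepted
w2:
  start at s1
  read 'R': s1 → s2
  read 'R': s2 → s2
  read 'L': s2 → s2
  end s2, accepted
w3:
  start at s1
  read 'L': s1 → s2
  read 'R': s2 → s2
  read 'L': s2 → s2
  end s2, accepted
w4:
  start at s1
  read 'L': s1 → s2
  read 'R': s2 → s2
  read 'R': s2 → s2
  read 'L': s2 → s2
  read 'L': s2 → s2
  end s2, accepted

w1, w2, w3, w4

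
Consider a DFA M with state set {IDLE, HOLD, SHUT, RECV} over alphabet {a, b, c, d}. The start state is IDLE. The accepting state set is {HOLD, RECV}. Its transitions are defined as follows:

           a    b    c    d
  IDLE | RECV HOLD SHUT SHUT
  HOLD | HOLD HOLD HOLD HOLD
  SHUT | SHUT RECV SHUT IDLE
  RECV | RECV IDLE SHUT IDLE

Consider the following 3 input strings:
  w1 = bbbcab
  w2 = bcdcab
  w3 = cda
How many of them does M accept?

3

w1: Trace: IDLE -b-> HOLD -b-> HOLD -b-> HOLD -c-> HOLD -a-> HOLD -b-> HOLD  → end HOLD, accepted
w2: Trace: IDLE -b-> HOLD -c-> HOLD -d-> HOLD -c-> HOLD -a-> HOLD -b-> HOLD  → end HOLD, accepted
w3: Trace: IDLE -c-> SHUT -d-> IDLE -a-> RECV  → end RECV, accepted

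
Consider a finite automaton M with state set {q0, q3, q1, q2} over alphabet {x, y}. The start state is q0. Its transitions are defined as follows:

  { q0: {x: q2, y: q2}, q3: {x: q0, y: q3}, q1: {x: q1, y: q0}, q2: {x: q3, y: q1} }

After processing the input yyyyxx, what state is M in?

q0

Trace: q0 -y-> q2 -y-> q1 -y-> q0 -y-> q2 -x-> q3 -x-> q0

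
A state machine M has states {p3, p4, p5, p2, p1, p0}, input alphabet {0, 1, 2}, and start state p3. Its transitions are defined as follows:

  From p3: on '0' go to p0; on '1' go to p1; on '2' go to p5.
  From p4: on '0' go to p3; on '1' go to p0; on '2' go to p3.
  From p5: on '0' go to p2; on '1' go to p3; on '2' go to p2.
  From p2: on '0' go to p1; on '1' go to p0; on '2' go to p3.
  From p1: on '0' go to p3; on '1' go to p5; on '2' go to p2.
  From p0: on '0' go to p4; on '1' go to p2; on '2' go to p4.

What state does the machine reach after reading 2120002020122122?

p3 → p5 → p3 → p5 → p2 → p1 → p3 → p5 → p2 → p3 → p0 → p2 → p3 → p5 → p3 → p5 → p2

p2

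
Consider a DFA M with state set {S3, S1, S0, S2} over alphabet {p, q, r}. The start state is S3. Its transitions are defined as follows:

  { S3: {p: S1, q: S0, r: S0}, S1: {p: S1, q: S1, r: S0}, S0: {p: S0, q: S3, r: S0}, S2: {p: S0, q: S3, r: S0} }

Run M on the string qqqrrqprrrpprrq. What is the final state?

S3

S3 → S0 → S3 → S0 → S0 → S0 → S3 → S1 → S0 → S0 → S0 → S0 → S0 → S0 → S0 → S3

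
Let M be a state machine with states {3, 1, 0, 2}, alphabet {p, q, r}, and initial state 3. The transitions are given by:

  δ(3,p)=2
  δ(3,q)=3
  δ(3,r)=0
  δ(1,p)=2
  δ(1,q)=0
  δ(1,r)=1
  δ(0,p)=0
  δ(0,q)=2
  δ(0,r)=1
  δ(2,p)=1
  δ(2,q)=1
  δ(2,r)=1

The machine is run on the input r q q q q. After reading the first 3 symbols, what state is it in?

Trace: 3 -r-> 0 -q-> 2 -q-> 1
After 3 symbols: 1.

1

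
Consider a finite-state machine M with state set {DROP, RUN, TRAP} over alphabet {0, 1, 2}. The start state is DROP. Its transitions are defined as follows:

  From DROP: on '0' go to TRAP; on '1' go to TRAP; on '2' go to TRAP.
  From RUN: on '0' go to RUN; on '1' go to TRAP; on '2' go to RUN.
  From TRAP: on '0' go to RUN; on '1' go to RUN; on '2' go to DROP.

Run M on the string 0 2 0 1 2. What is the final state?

RUN

DROP → TRAP → DROP → TRAP → RUN → RUN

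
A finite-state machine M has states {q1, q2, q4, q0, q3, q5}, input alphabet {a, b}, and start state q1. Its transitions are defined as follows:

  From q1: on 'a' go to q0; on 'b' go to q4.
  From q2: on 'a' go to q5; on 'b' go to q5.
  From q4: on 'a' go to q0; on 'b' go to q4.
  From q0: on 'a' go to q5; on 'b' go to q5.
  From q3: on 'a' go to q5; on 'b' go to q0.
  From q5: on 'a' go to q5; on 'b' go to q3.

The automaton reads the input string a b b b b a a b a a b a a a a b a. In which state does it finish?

q1 → q0 → q5 → q3 → q0 → q5 → q5 → q5 → q3 → q5 → q5 → q3 → q5 → q5 → q5 → q5 → q3 → q5

q5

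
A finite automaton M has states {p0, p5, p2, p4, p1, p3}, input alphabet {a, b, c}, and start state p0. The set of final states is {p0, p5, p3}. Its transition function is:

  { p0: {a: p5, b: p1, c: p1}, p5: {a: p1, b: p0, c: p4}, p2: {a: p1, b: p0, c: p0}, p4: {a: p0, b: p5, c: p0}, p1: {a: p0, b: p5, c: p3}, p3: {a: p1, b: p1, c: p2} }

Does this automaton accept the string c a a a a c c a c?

Yes

Trace: p0 -c-> p1 -a-> p0 -a-> p5 -a-> p1 -a-> p0 -c-> p1 -c-> p3 -a-> p1 -c-> p3
End state p3 is accepting.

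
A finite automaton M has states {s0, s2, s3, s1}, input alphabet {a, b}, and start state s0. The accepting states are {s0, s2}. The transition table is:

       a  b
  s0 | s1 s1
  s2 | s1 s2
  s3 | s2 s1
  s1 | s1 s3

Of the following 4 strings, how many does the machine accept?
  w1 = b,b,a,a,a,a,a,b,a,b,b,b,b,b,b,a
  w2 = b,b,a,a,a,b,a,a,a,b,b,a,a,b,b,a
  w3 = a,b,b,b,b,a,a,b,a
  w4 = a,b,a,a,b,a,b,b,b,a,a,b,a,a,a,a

w1: Trace: s0 -b-> s1 -b-> s3 -a-> s2 -a-> s1 -a-> s1 -a-> s1 -a-> s1 -b-> s3 -a-> s2 -b-> s2 -b-> s2 -b-> s2 -b-> s2 -b-> s2 -b-> s2 -a-> s1  → end s1, rejected
w2: Trace: s0 -b-> s1 -b-> s3 -a-> s2 -a-> s1 -a-> s1 -b-> s3 -a-> s2 -a-> s1 -a-> s1 -b-> s3 -b-> s1 -a-> s1 -a-> s1 -b-> s3 -b-> s1 -a-> s1  → end s1, rejected
w3: Trace: s0 -a-> s1 -b-> s3 -b-> s1 -b-> s3 -b-> s1 -a-> s1 -a-> s1 -b-> s3 -a-> s2  → end s2, accepted
w4: Trace: s0 -a-> s1 -b-> s3 -a-> s2 -a-> s1 -b-> s3 -a-> s2 -b-> s2 -b-> s2 -b-> s2 -a-> s1 -a-> s1 -b-> s3 -a-> s2 -a-> s1 -a-> s1 -a-> s1  → end s1, rejected

1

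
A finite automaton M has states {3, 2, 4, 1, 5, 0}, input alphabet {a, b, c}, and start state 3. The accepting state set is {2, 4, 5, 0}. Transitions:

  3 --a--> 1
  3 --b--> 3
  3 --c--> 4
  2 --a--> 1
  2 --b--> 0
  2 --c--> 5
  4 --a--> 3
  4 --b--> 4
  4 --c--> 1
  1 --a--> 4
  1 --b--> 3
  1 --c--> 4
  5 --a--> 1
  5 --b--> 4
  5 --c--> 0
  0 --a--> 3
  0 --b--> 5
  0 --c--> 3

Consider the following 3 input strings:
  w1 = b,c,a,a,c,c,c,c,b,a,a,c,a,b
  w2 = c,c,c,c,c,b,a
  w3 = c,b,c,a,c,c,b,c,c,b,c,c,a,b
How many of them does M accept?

1

w1:
  start at 3
  read 'b': 3 → 3
  read 'c': 3 → 4
  read 'a': 4 → 3
  read 'a': 3 → 1
  read 'c': 1 → 4
  read 'c': 4 → 1
  read 'c': 1 → 4
  read 'c': 4 → 1
  read 'b': 1 → 3
  read 'a': 3 → 1
  read 'a': 1 → 4
  read 'c': 4 → 1
  read 'a': 1 → 4
  read 'b': 4 → 4
  end 4, accepted
w2:
  start at 3
  read 'c': 3 → 4
  read 'c': 4 → 1
  read 'c': 1 → 4
  read 'c': 4 → 1
  read 'c': 1 → 4
  read 'b': 4 → 4
  read 'a': 4 → 3
  end 3, rejected
w3:
  start at 3
  read 'c': 3 → 4
  read 'b': 4 → 4
  read 'c': 4 → 1
  read 'a': 1 → 4
  read 'c': 4 → 1
  read 'c': 1 → 4
  read 'b': 4 → 4
  read 'c': 4 → 1
  read 'c': 1 → 4
  read 'b': 4 → 4
  read 'c': 4 → 1
  read 'c': 1 → 4
  read 'a': 4 → 3
  read 'b': 3 → 3
  end 3, rejected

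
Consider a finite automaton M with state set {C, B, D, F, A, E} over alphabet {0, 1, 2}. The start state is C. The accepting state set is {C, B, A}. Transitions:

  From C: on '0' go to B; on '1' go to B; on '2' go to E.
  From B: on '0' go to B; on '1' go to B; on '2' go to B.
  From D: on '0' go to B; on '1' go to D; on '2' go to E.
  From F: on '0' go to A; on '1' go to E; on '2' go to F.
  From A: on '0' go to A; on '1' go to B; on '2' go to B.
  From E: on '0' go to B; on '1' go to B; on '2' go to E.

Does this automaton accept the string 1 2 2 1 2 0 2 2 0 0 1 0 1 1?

start at C
read '1': C → B
read '2': B → B
read '2': B → B
read '1': B → B
read '2': B → B
read '0': B → B
read '2': B → B
read '2': B → B
read '0': B → B
read '0': B → B
read '1': B → B
read '0': B → B
read '1': B → B
read '1': B → B
End state B is accepting.

Yes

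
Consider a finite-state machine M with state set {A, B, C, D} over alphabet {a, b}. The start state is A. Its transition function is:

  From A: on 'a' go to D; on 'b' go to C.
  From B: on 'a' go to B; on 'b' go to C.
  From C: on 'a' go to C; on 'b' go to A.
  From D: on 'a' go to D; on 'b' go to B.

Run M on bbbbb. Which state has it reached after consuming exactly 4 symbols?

start at A
read 'b': A → C
read 'b': C → A
read 'b': A → C
read 'b': C → A
After 4 symbols: A.

A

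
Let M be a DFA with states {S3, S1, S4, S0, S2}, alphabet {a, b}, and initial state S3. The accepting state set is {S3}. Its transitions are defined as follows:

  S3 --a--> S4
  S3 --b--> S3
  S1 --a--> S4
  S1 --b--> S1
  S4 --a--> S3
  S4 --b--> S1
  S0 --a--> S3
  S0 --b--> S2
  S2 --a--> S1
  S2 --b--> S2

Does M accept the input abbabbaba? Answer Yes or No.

No

S3 → S4 → S1 → S1 → S4 → S1 → S1 → S4 → S1 → S4
End state S4 is not accepting.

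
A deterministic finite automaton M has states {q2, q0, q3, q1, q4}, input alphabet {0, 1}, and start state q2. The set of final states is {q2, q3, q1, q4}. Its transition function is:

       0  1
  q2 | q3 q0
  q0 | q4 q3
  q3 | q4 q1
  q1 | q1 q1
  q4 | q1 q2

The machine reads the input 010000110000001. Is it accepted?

Yes

q2 → q3 → q1 → q1 → q1 → q1 → q1 → q1 → q1 → q1 → q1 → q1 → q1 → q1 → q1 → q1
End state q1 is accepting.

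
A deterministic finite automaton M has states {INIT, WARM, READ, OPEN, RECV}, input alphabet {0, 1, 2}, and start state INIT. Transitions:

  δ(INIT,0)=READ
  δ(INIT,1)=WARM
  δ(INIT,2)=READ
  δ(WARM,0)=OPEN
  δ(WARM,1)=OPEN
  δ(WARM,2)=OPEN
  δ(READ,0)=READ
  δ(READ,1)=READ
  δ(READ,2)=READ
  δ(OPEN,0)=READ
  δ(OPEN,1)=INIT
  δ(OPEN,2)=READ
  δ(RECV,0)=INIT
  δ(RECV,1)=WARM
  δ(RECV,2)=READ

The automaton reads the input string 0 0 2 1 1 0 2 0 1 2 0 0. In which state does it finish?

READ

start at INIT
read '0': INIT → READ
read '0': READ → READ
read '2': READ → READ
read '1': READ → READ
read '1': READ → READ
read '0': READ → READ
read '2': READ → READ
read '0': READ → READ
read '1': READ → READ
read '2': READ → READ
read '0': READ → READ
read '0': READ → READ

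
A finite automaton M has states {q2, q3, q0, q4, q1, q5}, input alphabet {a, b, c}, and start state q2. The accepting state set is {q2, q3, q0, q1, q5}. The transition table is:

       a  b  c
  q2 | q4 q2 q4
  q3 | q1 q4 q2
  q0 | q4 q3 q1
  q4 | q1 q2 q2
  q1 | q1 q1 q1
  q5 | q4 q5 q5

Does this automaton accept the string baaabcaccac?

start at q2
read 'b': q2 → q2
read 'a': q2 → q4
read 'a': q4 → q1
read 'a': q1 → q1
read 'b': q1 → q1
read 'c': q1 → q1
read 'a': q1 → q1
read 'c': q1 → q1
read 'c': q1 → q1
read 'a': q1 → q1
read 'c': q1 → q1
End state q1 is accepting.

Yes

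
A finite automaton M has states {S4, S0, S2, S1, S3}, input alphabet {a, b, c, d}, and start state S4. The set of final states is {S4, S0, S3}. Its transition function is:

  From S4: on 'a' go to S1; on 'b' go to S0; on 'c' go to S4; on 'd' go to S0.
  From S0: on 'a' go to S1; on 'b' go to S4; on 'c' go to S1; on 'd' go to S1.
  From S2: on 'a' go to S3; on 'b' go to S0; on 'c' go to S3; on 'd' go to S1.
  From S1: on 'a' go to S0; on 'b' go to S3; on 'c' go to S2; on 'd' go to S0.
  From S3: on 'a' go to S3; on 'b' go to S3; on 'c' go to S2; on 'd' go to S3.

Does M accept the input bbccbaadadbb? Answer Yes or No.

S4 → S0 → S4 → S4 → S4 → S0 → S1 → S0 → S1 → S0 → S1 → S3 → S3
End state S3 is accepting.

Yes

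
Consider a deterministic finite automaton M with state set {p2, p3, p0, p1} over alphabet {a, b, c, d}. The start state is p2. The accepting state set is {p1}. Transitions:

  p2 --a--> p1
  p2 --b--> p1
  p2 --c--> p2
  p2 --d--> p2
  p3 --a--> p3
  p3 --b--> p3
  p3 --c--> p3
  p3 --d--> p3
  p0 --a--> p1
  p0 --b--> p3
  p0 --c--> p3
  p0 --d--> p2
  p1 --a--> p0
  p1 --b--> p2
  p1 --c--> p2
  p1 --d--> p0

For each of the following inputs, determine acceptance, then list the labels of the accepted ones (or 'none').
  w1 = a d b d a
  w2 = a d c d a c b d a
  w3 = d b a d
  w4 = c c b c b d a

w4

w1: p2 → p1 → p0 → p3 → p3 → p3  → end p3, rejected
w2: p2 → p1 → p0 → p3 → p3 → p3 → p3 → p3 → p3 → p3  → end p3, rejected
w3: p2 → p2 → p1 → p0 → p2  → end p2, rejected
w4: p2 → p2 → p2 → p1 → p2 → p1 → p0 → p1  → end p1, accepted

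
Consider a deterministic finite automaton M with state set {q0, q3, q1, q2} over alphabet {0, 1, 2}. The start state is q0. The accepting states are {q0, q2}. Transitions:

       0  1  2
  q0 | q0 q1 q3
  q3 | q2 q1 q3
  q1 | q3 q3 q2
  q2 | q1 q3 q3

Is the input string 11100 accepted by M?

q0 → q1 → q3 → q1 → q3 → q2
End state q2 is accepting.

Yes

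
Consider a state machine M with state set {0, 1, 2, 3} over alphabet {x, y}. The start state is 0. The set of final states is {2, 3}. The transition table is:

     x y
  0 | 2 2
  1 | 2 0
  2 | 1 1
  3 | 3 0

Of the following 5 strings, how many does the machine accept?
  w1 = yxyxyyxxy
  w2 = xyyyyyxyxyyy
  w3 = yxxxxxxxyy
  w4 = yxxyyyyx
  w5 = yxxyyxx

w1:
  start at 0
  read 'y': 0 → 2
  read 'x': 2 → 1
  read 'y': 1 → 0
  read 'x': 0 → 2
  read 'y': 2 → 1
  read 'y': 1 → 0
  read 'x': 0 → 2
  read 'x': 2 → 1
  read 'y': 1 → 0
  end 0, rejected
w2:
  start at 0
  read 'x': 0 → 2
  read 'y': 2 → 1
  read 'y': 1 → 0
  read 'y': 0 → 2
  read 'y': 2 → 1
  read 'y': 1 → 0
  read 'x': 0 → 2
  read 'y': 2 → 1
  read 'x': 1 → 2
  read 'y': 2 → 1
  read 'y': 1 → 0
  read 'y': 0 → 2
  end 2, accepted
w3:
  start at 0
  read 'y': 0 → 2
  read 'x': 2 → 1
  read 'x': 1 → 2
  read 'x': 2 → 1
  read 'x': 1 → 2
  read 'x': 2 → 1
  read 'x': 1 → 2
  read 'x': 2 → 1
  read 'y': 1 → 0
  read 'y': 0 → 2
  end 2, accepted
w4:
  start at 0
  read 'y': 0 → 2
  read 'x': 2 → 1
  read 'x': 1 → 2
  read 'y': 2 → 1
  read 'y': 1 → 0
  read 'y': 0 → 2
  read 'y': 2 → 1
  read 'x': 1 → 2
  end 2, accepted
w5:
  start at 0
  read 'y': 0 → 2
  read 'x': 2 → 1
  read 'x': 1 → 2
  read 'y': 2 → 1
  read 'y': 1 → 0
  read 'x': 0 → 2
  read 'x': 2 → 1
  end 1, rejected

3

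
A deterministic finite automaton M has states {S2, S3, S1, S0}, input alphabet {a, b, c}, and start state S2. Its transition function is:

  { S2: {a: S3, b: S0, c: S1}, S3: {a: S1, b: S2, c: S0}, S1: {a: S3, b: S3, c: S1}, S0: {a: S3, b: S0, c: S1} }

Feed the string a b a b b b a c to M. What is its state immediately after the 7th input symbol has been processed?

S3

Trace: S2 -a-> S3 -b-> S2 -a-> S3 -b-> S2 -b-> S0 -b-> S0 -a-> S3
After 7 symbols: S3.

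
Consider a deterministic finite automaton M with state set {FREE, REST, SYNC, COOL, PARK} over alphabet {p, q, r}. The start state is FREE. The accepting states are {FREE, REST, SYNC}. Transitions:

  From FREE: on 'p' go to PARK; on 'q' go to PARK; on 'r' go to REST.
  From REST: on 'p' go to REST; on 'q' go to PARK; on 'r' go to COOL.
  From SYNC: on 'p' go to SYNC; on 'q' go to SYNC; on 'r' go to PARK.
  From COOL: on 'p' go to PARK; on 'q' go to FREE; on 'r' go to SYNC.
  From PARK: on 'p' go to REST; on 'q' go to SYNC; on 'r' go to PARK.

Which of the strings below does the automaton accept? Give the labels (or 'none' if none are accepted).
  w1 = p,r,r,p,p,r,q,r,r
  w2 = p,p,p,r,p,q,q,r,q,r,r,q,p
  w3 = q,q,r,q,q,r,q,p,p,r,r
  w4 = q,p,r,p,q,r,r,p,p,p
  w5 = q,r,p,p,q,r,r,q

w1: Trace: FREE -p-> PARK -r-> PARK -r-> PARK -p-> REST -p-> REST -r-> COOL -q-> FREE -r-> REST -r-> COOL  → end COOL, rejected
w2: Trace: FREE -p-> PARK -p-> REST -p-> REST -r-> COOL -p-> PARK -q-> SYNC -q-> SYNC -r-> PARK -q-> SYNC -r-> PARK -r-> PARK -q-> SYNC -p-> SYNC  → end SYNC, accepted
w3: Trace: FREE -q-> PARK -q-> SYNC -r-> PARK -q-> SYNC -q-> SYNC -r-> PARK -q-> SYNC -p-> SYNC -p-> SYNC -r-> PARK -r-> PARK  → end PARK, rejected
w4: Trace: FREE -q-> PARK -p-> REST -r-> COOL -p-> PARK -q-> SYNC -r-> PARK -r-> PARK -p-> REST -p-> REST -p-> REST  → end REST, accepted
w5: Trace: FREE -q-> PARK -r-> PARK -p-> REST -p-> REST -q-> PARK -r-> PARK -r-> PARK -q-> SYNC  → end SYNC, accepted

w2, w4, w5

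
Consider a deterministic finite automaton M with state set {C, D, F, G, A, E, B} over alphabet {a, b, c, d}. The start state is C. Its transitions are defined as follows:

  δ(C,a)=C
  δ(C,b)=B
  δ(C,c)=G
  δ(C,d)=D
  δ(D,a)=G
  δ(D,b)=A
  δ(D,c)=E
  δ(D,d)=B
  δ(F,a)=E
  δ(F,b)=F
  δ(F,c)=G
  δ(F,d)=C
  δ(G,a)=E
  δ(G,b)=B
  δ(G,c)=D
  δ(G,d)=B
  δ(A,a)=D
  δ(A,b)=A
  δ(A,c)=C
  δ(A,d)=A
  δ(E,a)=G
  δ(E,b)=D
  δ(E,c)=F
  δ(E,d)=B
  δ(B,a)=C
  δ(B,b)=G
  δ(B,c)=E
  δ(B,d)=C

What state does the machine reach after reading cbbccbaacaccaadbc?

D

C → G → B → G → D → E → D → G → E → F → E → F → G → E → G → B → G → D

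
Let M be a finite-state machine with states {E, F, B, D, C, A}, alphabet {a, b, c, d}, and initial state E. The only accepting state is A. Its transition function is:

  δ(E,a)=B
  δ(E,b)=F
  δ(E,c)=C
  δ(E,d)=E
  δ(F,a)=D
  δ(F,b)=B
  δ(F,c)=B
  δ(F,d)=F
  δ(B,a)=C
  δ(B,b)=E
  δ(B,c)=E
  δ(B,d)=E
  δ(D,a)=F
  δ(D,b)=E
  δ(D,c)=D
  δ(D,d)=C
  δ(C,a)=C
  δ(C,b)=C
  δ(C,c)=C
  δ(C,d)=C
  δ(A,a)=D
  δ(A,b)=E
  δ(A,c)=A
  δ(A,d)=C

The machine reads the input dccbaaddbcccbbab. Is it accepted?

E → E → C → C → C → C → C → C → C → C → C → C → C → C → C → C → C
End state C is not accepting.

No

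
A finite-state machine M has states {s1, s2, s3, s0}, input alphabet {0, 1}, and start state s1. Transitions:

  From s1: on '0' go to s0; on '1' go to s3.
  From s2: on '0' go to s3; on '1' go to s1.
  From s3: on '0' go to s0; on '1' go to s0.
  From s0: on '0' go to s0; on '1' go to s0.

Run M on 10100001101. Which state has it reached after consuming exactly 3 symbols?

Trace: s1 -1-> s3 -0-> s0 -1-> s0
After 3 symbols: s0.

s0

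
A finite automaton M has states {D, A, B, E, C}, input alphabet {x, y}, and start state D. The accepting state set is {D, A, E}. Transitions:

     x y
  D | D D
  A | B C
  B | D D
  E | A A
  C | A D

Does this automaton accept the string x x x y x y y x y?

D → D → D → D → D → D → D → D → D → D
End state D is accepting.

Yes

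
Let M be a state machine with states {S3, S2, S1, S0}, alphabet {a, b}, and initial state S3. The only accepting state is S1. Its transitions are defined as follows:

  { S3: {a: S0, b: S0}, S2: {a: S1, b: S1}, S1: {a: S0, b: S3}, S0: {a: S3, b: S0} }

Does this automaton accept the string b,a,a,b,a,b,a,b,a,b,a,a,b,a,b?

No

Trace: S3 -b-> S0 -a-> S3 -a-> S0 -b-> S0 -a-> S3 -b-> S0 -a-> S3 -b-> S0 -a-> S3 -b-> S0 -a-> S3 -a-> S0 -b-> S0 -a-> S3 -b-> S0
End state S0 is not accepting.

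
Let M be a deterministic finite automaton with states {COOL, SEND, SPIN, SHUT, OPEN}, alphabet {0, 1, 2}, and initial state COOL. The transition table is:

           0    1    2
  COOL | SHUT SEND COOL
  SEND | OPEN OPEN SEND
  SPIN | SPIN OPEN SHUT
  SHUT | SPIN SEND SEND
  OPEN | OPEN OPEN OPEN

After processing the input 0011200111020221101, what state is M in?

Trace: COOL -0-> SHUT -0-> SPIN -1-> OPEN -1-> OPEN -2-> OPEN -0-> OPEN -0-> OPEN -1-> OPEN -1-> OPEN -1-> OPEN -0-> OPEN -2-> OPEN -0-> OPEN -2-> OPEN -2-> OPEN -1-> OPEN -1-> OPEN -0-> OPEN -1-> OPEN

OPEN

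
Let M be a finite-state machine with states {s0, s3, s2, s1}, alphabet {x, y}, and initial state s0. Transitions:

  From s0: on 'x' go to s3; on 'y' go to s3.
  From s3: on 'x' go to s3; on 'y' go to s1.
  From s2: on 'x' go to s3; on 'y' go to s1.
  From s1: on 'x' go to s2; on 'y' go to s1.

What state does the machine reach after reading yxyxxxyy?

start at s0
read 'y': s0 → s3
read 'x': s3 → s3
read 'y': s3 → s1
read 'x': s1 → s2
read 'x': s2 → s3
read 'x': s3 → s3
read 'y': s3 → s1
read 'y': s1 → s1

s1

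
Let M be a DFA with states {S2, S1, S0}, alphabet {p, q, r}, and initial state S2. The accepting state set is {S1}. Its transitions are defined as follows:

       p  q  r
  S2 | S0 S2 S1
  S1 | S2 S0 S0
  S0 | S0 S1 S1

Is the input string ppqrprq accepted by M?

S2 → S0 → S0 → S1 → S0 → S0 → S1 → S0
End state S0 is not accepting.

No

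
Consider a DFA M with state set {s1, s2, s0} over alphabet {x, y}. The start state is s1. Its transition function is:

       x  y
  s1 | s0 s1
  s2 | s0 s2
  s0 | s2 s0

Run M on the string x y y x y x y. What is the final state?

s1 → s0 → s0 → s0 → s2 → s2 → s0 → s0

s0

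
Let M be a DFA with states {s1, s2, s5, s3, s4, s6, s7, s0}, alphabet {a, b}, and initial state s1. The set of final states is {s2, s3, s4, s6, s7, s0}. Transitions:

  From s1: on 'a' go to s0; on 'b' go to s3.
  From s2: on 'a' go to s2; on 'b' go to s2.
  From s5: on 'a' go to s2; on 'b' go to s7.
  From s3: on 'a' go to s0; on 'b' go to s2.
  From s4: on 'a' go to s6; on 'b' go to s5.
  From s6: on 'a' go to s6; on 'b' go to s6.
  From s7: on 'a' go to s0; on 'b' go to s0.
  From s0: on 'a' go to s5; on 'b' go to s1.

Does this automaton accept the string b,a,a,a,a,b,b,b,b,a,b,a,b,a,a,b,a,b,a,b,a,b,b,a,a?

Trace: s1 -b-> s3 -a-> s0 -a-> s5 -a-> s2 -a-> s2 -b-> s2 -b-> s2 -b-> s2 -b-> s2 -a-> s2 -b-> s2 -a-> s2 -b-> s2 -a-> s2 -a-> s2 -b-> s2 -a-> s2 -b-> s2 -a-> s2 -b-> s2 -a-> s2 -b-> s2 -b-> s2 -a-> s2 -a-> s2
End state s2 is accepting.

Yes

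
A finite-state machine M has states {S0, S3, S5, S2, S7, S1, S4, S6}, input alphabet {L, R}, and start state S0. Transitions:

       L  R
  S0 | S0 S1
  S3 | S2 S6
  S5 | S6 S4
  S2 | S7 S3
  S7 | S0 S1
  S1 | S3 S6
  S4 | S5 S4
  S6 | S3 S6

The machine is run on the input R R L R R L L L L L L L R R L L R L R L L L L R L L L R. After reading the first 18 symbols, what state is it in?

S2

Trace: S0 -R-> S1 -R-> S6 -L-> S3 -R-> S6 -R-> S6 -L-> S3 -L-> S2 -L-> S7 -L-> S0 -L-> S0 -L-> S0 -L-> S0 -R-> S1 -R-> S6 -L-> S3 -L-> S2 -R-> S3 -L-> S2
After 18 symbols: S2.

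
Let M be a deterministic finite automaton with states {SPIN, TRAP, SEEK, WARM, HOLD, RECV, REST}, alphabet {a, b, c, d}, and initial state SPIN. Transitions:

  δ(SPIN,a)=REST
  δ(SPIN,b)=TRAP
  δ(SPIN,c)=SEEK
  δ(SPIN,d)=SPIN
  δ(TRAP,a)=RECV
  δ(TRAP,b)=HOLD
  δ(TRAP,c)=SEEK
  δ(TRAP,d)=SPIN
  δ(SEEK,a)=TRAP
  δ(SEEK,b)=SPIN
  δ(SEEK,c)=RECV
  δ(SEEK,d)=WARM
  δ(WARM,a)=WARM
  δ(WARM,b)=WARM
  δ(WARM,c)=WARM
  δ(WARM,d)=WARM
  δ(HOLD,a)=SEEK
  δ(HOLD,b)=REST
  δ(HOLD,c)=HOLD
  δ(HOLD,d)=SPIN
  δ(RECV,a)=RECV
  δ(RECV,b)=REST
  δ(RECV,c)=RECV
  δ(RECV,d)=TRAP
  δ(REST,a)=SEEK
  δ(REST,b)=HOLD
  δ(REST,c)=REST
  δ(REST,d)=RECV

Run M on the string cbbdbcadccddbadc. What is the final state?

SEEK

SPIN → SEEK → SPIN → TRAP → SPIN → TRAP → SEEK → TRAP → SPIN → SEEK → RECV → TRAP → SPIN → TRAP → RECV → TRAP → SEEK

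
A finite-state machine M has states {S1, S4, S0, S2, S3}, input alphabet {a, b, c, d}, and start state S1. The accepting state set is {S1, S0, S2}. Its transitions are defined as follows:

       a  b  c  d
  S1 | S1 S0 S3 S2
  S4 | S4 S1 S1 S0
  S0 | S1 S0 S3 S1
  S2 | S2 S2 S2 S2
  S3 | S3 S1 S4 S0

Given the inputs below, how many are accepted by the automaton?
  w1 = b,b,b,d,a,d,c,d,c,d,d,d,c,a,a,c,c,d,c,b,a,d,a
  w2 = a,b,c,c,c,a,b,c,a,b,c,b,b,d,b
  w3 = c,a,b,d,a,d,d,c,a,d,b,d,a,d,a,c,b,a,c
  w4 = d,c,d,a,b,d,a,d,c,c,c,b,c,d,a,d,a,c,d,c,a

w1: S1 → S0 → S0 → S0 → S1 → S1 → S2 → S2 → S2 → S2 → S2 → S2 → S2 → S2 → S2 → S2 → S2 → S2 → S2 → S2 → S2 → S2 → S2 → S2  → end S2, accepted
w2: S1 → S1 → S0 → S3 → S4 → S1 → S1 → S0 → S3 → S3 → S1 → S3 → S1 → S0 → S1 → S0  → end S0, accepted
w3: S1 → S3 → S3 → S1 → S2 → S2 → S2 → S2 → S2 → S2 → S2 → S2 → S2 → S2 → S2 → S2 → S2 → S2 → S2 → S2  → end S2, accepted
w4: S1 → S2 → S2 → S2 → S2 → S2 → S2 → S2 → S2 → S2 → S2 → S2 → S2 → S2 → S2 → S2 → S2 → S2 → S2 → S2 → S2 → S2  → end S2, accepted

4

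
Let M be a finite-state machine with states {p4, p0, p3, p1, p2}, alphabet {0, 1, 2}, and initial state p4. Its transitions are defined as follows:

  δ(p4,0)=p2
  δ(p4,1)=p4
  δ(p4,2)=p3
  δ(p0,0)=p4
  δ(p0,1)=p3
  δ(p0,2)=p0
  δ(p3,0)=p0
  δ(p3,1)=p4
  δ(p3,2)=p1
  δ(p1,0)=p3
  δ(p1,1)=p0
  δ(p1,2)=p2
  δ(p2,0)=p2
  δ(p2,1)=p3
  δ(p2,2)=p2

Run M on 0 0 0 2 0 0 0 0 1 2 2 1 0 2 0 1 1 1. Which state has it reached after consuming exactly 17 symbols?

p4

Trace: p4 -0-> p2 -0-> p2 -0-> p2 -2-> p2 -0-> p2 -0-> p2 -0-> p2 -0-> p2 -1-> p3 -2-> p1 -2-> p2 -1-> p3 -0-> p0 -2-> p0 -0-> p4 -1-> p4 -1-> p4
After 17 symbols: p4.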